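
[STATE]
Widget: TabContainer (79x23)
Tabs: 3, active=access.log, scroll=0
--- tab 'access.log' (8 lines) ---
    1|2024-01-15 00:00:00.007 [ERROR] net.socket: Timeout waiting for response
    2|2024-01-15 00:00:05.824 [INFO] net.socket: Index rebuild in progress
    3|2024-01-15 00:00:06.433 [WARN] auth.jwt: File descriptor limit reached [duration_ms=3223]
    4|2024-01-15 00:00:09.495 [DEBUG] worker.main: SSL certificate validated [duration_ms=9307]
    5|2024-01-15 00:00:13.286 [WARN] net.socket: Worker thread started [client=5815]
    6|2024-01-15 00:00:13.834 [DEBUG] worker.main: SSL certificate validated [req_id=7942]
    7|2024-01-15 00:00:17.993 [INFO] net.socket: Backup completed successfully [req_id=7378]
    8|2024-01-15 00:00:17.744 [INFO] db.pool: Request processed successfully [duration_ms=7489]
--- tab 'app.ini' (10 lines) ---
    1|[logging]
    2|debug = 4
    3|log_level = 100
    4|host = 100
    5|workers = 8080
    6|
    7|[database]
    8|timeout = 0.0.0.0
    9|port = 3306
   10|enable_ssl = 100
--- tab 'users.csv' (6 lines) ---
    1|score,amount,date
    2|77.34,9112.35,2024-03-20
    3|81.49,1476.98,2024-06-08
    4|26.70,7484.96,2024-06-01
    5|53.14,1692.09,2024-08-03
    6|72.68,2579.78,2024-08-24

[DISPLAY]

[access.log]│ app.ini │ users.csv                                              
───────────────────────────────────────────────────────────────────────────────
2024-01-15 00:00:00.007 [ERROR] net.socket: Timeout waiting for response       
2024-01-15 00:00:05.824 [INFO] net.socket: Index rebuild in progress           
2024-01-15 00:00:06.433 [WARN] auth.jwt: File descriptor limit reached [duratio
2024-01-15 00:00:09.495 [DEBUG] worker.main: SSL certificate validated [duratio
2024-01-15 00:00:13.286 [WARN] net.socket: Worker thread started [client=5815] 
2024-01-15 00:00:13.834 [DEBUG] worker.main: SSL certificate validated [req_id=
2024-01-15 00:00:17.993 [INFO] net.socket: Backup completed successfully [req_i
2024-01-15 00:00:17.744 [INFO] db.pool: Request processed successfully [duratio
                                                                               
                                                                               
                                                                               
                                                                               
                                                                               
                                                                               
                                                                               
                                                                               
                                                                               
                                                                               
                                                                               
                                                                               
                                                                               


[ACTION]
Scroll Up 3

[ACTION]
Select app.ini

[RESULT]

 access.log │[app.ini]│ users.csv                                              
───────────────────────────────────────────────────────────────────────────────
[logging]                                                                      
debug = 4                                                                      
log_level = 100                                                                
host = 100                                                                     
workers = 8080                                                                 
                                                                               
[database]                                                                     
timeout = 0.0.0.0                                                              
port = 3306                                                                    
enable_ssl = 100                                                               
                                                                               
                                                                               
                                                                               
                                                                               
                                                                               
                                                                               
                                                                               
                                                                               
                                                                               
                                                                               
                                                                               


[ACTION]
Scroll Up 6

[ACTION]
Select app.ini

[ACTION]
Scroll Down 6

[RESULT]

 access.log │[app.ini]│ users.csv                                              
───────────────────────────────────────────────────────────────────────────────
[database]                                                                     
timeout = 0.0.0.0                                                              
port = 3306                                                                    
enable_ssl = 100                                                               
                                                                               
                                                                               
                                                                               
                                                                               
                                                                               
                                                                               
                                                                               
                                                                               
                                                                               
                                                                               
                                                                               
                                                                               
                                                                               
                                                                               
                                                                               
                                                                               
                                                                               


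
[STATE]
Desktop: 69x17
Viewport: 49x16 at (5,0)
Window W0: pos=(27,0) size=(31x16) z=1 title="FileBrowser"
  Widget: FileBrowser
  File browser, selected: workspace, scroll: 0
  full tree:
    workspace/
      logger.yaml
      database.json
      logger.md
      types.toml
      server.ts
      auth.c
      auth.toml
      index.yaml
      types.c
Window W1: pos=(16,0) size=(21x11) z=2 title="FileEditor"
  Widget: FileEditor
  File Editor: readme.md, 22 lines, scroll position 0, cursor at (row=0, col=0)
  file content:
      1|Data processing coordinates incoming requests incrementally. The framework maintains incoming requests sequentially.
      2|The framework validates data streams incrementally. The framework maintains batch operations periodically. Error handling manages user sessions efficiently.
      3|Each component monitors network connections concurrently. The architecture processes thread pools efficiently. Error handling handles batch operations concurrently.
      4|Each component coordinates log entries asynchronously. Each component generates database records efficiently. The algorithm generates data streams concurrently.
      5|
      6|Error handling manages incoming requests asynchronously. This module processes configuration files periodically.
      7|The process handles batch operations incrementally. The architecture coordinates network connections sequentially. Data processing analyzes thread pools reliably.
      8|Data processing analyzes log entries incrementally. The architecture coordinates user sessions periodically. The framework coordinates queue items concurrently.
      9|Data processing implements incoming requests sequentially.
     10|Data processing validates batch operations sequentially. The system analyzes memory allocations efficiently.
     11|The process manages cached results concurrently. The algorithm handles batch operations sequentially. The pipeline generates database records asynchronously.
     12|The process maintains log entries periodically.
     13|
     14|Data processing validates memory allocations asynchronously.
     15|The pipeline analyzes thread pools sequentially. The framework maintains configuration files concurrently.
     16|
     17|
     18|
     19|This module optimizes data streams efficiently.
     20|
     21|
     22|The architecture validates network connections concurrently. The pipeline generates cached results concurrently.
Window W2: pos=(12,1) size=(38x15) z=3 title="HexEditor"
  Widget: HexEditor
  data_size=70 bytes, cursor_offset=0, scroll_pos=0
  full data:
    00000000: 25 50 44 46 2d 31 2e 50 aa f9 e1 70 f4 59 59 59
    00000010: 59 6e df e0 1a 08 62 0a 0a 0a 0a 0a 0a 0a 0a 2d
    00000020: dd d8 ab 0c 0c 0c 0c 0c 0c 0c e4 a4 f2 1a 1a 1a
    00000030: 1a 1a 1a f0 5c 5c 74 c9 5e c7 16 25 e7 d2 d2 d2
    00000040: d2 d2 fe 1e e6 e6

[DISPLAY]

           ┏━━━━━━━━━━━━━━━━━━━┓━━━━━━━━━━━━━━━━━
       ┏━━━━━━━━━━━━━━━━━━━━━━━━━━━━━━━━━━━━┓    
       ┃ HexEditor                          ┃────
       ┠────────────────────────────────────┨    
       ┃00000000  25 50 44 46 2d 31 2e 50  a┃    
       ┃00000010  59 6e df e0 1a 08 62 0a  0┃    
       ┃00000020  dd d8 ab 0c 0c 0c 0c 0c  0┃    
       ┃00000030  1a 1a 1a f0 5c 5c 74 c9  5┃    
       ┃00000040  d2 d2 fe 1e e6 e6         ┃    
       ┃                                    ┃    
       ┃                                    ┃    
       ┃                                    ┃    
       ┃                                    ┃    
       ┃                                    ┃    
       ┃                                    ┃    
       ┗━━━━━━━━━━━━━━━━━━━━━━━━━━━━━━━━━━━━┛━━━━


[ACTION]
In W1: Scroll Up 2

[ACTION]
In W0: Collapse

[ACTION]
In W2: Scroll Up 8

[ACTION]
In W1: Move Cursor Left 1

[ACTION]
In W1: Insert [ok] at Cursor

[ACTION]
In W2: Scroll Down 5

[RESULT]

           ┏━━━━━━━━━━━━━━━━━━━┓━━━━━━━━━━━━━━━━━
       ┏━━━━━━━━━━━━━━━━━━━━━━━━━━━━━━━━━━━━┓    
       ┃ HexEditor                          ┃────
       ┠────────────────────────────────────┨    
       ┃00000040  d2 d2 fe 1e e6 e6         ┃    
       ┃                                    ┃    
       ┃                                    ┃    
       ┃                                    ┃    
       ┃                                    ┃    
       ┃                                    ┃    
       ┃                                    ┃    
       ┃                                    ┃    
       ┃                                    ┃    
       ┃                                    ┃    
       ┃                                    ┃    
       ┗━━━━━━━━━━━━━━━━━━━━━━━━━━━━━━━━━━━━┛━━━━


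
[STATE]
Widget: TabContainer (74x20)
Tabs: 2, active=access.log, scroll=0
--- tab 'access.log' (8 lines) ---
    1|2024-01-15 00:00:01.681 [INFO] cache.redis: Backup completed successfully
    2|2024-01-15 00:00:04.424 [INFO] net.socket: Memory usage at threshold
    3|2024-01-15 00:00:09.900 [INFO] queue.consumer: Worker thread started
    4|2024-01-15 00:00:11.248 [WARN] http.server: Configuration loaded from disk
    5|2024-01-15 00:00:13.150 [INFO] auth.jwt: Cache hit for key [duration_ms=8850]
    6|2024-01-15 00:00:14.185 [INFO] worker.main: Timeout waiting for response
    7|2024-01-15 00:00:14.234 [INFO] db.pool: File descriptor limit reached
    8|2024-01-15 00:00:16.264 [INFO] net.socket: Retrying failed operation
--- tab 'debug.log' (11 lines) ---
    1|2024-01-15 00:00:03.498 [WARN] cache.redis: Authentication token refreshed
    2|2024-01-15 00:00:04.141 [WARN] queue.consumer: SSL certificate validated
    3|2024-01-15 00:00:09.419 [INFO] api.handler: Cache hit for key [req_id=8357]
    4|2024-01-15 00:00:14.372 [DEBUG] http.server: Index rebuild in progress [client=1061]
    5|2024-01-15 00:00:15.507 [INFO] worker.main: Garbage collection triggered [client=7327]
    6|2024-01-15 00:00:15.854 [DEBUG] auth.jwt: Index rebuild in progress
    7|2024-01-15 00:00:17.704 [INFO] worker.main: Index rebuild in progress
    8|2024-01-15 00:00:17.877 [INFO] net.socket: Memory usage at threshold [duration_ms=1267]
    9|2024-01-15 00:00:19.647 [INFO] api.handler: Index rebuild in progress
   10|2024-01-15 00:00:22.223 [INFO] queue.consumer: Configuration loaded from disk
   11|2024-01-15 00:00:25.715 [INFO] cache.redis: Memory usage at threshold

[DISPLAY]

[access.log]│ debug.log                                                   
──────────────────────────────────────────────────────────────────────────
2024-01-15 00:00:01.681 [INFO] cache.redis: Backup completed successfully 
2024-01-15 00:00:04.424 [INFO] net.socket: Memory usage at threshold      
2024-01-15 00:00:09.900 [INFO] queue.consumer: Worker thread started      
2024-01-15 00:00:11.248 [WARN] http.server: Configuration loaded from disk
2024-01-15 00:00:13.150 [INFO] auth.jwt: Cache hit for key [duration_ms=88
2024-01-15 00:00:14.185 [INFO] worker.main: Timeout waiting for response  
2024-01-15 00:00:14.234 [INFO] db.pool: File descriptor limit reached     
2024-01-15 00:00:16.264 [INFO] net.socket: Retrying failed operation      
                                                                          
                                                                          
                                                                          
                                                                          
                                                                          
                                                                          
                                                                          
                                                                          
                                                                          
                                                                          


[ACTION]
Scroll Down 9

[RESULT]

[access.log]│ debug.log                                                   
──────────────────────────────────────────────────────────────────────────
2024-01-15 00:00:16.264 [INFO] net.socket: Retrying failed operation      
                                                                          
                                                                          
                                                                          
                                                                          
                                                                          
                                                                          
                                                                          
                                                                          
                                                                          
                                                                          
                                                                          
                                                                          
                                                                          
                                                                          
                                                                          
                                                                          
                                                                          


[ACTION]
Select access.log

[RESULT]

[access.log]│ debug.log                                                   
──────────────────────────────────────────────────────────────────────────
2024-01-15 00:00:01.681 [INFO] cache.redis: Backup completed successfully 
2024-01-15 00:00:04.424 [INFO] net.socket: Memory usage at threshold      
2024-01-15 00:00:09.900 [INFO] queue.consumer: Worker thread started      
2024-01-15 00:00:11.248 [WARN] http.server: Configuration loaded from disk
2024-01-15 00:00:13.150 [INFO] auth.jwt: Cache hit for key [duration_ms=88
2024-01-15 00:00:14.185 [INFO] worker.main: Timeout waiting for response  
2024-01-15 00:00:14.234 [INFO] db.pool: File descriptor limit reached     
2024-01-15 00:00:16.264 [INFO] net.socket: Retrying failed operation      
                                                                          
                                                                          
                                                                          
                                                                          
                                                                          
                                                                          
                                                                          
                                                                          
                                                                          
                                                                          


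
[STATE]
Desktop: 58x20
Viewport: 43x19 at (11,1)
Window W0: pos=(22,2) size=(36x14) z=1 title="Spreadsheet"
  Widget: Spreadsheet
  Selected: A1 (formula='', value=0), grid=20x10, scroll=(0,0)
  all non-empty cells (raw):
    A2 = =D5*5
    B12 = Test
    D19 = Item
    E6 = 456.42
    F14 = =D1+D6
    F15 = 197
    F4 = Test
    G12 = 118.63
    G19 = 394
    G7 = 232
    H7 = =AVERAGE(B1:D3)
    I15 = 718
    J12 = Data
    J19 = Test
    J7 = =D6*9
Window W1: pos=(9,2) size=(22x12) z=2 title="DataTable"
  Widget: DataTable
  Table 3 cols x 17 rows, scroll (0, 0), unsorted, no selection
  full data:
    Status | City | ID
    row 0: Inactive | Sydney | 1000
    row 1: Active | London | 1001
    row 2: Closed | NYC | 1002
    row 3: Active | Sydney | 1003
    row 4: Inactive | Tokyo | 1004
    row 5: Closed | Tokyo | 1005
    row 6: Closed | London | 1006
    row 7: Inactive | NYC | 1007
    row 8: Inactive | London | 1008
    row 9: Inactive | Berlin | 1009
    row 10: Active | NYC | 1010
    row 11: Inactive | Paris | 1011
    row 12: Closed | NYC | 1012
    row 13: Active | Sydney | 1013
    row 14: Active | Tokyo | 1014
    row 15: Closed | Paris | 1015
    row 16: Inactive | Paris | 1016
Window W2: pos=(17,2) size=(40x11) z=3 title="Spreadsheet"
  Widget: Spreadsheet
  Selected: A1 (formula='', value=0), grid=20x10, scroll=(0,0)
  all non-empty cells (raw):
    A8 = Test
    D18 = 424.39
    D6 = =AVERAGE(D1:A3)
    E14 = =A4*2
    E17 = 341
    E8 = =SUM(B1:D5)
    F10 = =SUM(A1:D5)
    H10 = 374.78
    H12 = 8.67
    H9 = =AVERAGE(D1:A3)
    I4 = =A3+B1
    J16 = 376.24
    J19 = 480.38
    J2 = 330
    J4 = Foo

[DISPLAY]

                                           
━━━━━━┏━━━━━━━━━━━━━━━━━━━━━━━━━━━━━━━━━━━━
DataTa┃ Spreadsheet                        
──────┠────────────────────────────────────
tatus ┃A1:                                 
──────┃       A       B       C       D    
nactiv┃------------------------------------
ctive ┃  1      [0]       0       0       0
losed ┃  2        0       0       0       0
ctive ┃  3        0       0       0       0
nactiv┃  4        0       0       0       0
losed ┗━━━━━━━━━━━━━━━━━━━━━━━━━━━━━━━━━━━━
━━━━━━━━━━━━━━━━━━━┛   0       0       0   
           ┃  7        0       0       0   
           ┗━━━━━━━━━━━━━━━━━━━━━━━━━━━━━━━
                                           
                                           
                                           
                                           


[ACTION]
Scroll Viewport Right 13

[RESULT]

                                           
━━┏━━━━━━━━━━━━━━━━━━━━━━━━━━━━━━━━━━━━━━┓┓
Ta┃ Spreadsheet                          ┃┃
──┠──────────────────────────────────────┨┨
s ┃A1:                                   ┃┃
──┃       A       B       C       D      ┃┃
iv┃--------------------------------------┃┃
e ┃  1      [0]       0       0       0  ┃┃
d ┃  2        0       0       0       0  ┃┃
e ┃  3        0       0       0       0  ┃┃
iv┃  4        0       0       0       0  ┃┃
d ┗━━━━━━━━━━━━━━━━━━━━━━━━━━━━━━━━━━━━━━┛┃
━━━━━━━━━━━━━━━┛   0       0       0      ┃
       ┃  7        0       0       0      ┃
       ┗━━━━━━━━━━━━━━━━━━━━━━━━━━━━━━━━━━┛
                                           
                                           
                                           
                                           


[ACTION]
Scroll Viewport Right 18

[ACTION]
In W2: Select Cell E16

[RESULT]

                                           
━━┏━━━━━━━━━━━━━━━━━━━━━━━━━━━━━━━━━━━━━━┓┓
Ta┃ Spreadsheet                          ┃┃
──┠──────────────────────────────────────┨┨
s ┃E16:                                  ┃┃
──┃       A       B       C       D      ┃┃
iv┃--------------------------------------┃┃
e ┃  1        0       0       0       0  ┃┃
d ┃  2        0       0       0       0  ┃┃
e ┃  3        0       0       0       0  ┃┃
iv┃  4        0       0       0       0  ┃┃
d ┗━━━━━━━━━━━━━━━━━━━━━━━━━━━━━━━━━━━━━━┛┃
━━━━━━━━━━━━━━━┛   0       0       0      ┃
       ┃  7        0       0       0      ┃
       ┗━━━━━━━━━━━━━━━━━━━━━━━━━━━━━━━━━━┛
                                           
                                           
                                           
                                           


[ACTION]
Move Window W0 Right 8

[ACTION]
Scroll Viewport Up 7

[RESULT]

                                           
                                           
━━┏━━━━━━━━━━━━━━━━━━━━━━━━━━━━━━━━━━━━━━┓┓
Ta┃ Spreadsheet                          ┃┃
──┠──────────────────────────────────────┨┨
s ┃E16:                                  ┃┃
──┃       A       B       C       D      ┃┃
iv┃--------------------------------------┃┃
e ┃  1        0       0       0       0  ┃┃
d ┃  2        0       0       0       0  ┃┃
e ┃  3        0       0       0       0  ┃┃
iv┃  4        0       0       0       0  ┃┃
d ┗━━━━━━━━━━━━━━━━━━━━━━━━━━━━━━━━━━━━━━┛┃
━━━━━━━━━━━━━━━┛   0       0       0      ┃
       ┃  7        0       0       0      ┃
       ┗━━━━━━━━━━━━━━━━━━━━━━━━━━━━━━━━━━┛
                                           
                                           
                                           


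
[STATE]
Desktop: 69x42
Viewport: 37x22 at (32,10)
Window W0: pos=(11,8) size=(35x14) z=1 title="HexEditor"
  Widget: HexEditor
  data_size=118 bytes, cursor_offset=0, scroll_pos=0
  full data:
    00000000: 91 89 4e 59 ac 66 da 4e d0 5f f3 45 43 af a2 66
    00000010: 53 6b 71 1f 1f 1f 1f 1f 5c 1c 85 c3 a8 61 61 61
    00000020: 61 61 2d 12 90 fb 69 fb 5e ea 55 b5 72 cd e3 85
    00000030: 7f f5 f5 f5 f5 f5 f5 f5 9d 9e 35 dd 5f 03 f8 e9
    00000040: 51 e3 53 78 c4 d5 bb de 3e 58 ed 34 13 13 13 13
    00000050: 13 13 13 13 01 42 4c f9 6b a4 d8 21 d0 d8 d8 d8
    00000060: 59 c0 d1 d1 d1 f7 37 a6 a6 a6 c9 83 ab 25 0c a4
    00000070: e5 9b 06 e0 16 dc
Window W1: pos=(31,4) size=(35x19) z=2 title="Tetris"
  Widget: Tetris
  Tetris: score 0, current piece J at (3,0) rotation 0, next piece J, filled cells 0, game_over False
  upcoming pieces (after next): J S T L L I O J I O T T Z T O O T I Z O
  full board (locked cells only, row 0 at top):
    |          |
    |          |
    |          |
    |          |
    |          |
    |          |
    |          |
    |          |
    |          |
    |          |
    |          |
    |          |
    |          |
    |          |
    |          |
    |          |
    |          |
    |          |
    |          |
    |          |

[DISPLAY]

          │                      ┃   
          │                      ┃   
          │                      ┃   
          │Score:                ┃   
          │0                     ┃   
          │                      ┃   
          │                      ┃   
          │                      ┃   
          │                      ┃   
          │                      ┃   
          │                      ┃   
          │                      ┃   
━━━━━━━━━━━━━━━━━━━━━━━━━━━━━━━━━┛   
                                     
                                     
                                     
                                     
                                     
                                     
                                     
                                     
                                     


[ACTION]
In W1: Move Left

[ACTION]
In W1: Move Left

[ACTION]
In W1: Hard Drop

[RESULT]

          │                      ┃   
          │                      ┃   
          │                      ┃   
          │Score:                ┃   
          │0                     ┃   
          │                      ┃   
          │                      ┃   
          │                      ┃   
          │                      ┃   
          │                      ┃   
 █        │                      ┃   
 ███      │                      ┃   
━━━━━━━━━━━━━━━━━━━━━━━━━━━━━━━━━┛   
                                     
                                     
                                     
                                     
                                     
                                     
                                     
                                     
                                     


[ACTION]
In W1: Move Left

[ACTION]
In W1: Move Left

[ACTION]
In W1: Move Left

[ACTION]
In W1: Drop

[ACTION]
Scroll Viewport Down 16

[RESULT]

 █        │                      ┃   
 ███      │                      ┃   
━━━━━━━━━━━━━━━━━━━━━━━━━━━━━━━━━┛   
                                     
                                     
                                     
                                     
                                     
                                     
                                     
                                     
                                     
                                     
                                     
                                     
                                     
                                     
                                     
                                     
                                     
                                     
                                     


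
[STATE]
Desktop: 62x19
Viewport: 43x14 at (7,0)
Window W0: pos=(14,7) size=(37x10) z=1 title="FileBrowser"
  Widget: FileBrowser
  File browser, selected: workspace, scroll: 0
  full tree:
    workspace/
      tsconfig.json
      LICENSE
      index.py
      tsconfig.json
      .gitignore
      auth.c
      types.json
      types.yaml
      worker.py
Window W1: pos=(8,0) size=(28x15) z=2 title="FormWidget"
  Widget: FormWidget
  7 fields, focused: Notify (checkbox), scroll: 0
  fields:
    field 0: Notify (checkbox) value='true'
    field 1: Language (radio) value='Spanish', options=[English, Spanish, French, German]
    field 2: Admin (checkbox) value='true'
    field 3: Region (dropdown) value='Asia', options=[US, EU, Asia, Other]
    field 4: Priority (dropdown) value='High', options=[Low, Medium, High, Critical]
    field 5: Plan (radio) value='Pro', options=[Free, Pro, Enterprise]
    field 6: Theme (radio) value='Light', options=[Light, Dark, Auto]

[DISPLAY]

 ┏━━━━━━━━━━━━━━━━━━━━━━━━━━┓              
 ┃ FormWidget               ┃              
 ┠──────────────────────────┨              
 ┃> Notify:     [x]         ┃              
 ┃  Language:   ( ) English ┃              
 ┃  Admin:      [x]         ┃              
 ┃  Region:     [Asia     ▼]┃              
 ┃  Priority:   [High     ▼]┃━━━━━━━━━━━━━━
 ┃  Plan:       ( ) Free  (●┃              
 ┃  Theme:      (●) Light  (┃──────────────
 ┃                          ┃              
 ┃                          ┃              
 ┃                          ┃              
 ┃                          ┃              


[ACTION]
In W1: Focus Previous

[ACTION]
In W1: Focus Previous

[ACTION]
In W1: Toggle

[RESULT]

 ┏━━━━━━━━━━━━━━━━━━━━━━━━━━┓              
 ┃ FormWidget               ┃              
 ┠──────────────────────────┨              
 ┃  Notify:     [x]         ┃              
 ┃  Language:   ( ) English ┃              
 ┃  Admin:      [x]         ┃              
 ┃  Region:     [Asia     ▼]┃              
 ┃  Priority:   [High     ▼]┃━━━━━━━━━━━━━━
 ┃> Plan:       ( ) Free  (●┃              
 ┃  Theme:      (●) Light  (┃──────────────
 ┃                          ┃              
 ┃                          ┃              
 ┃                          ┃              
 ┃                          ┃              


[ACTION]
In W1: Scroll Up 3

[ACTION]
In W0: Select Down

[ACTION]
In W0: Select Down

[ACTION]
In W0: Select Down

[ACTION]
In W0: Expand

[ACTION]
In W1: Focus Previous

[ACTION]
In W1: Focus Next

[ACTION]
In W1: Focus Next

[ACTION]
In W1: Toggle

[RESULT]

 ┏━━━━━━━━━━━━━━━━━━━━━━━━━━┓              
 ┃ FormWidget               ┃              
 ┠──────────────────────────┨              
 ┃  Notify:     [x]         ┃              
 ┃  Language:   ( ) English ┃              
 ┃  Admin:      [x]         ┃              
 ┃  Region:     [Asia     ▼]┃              
 ┃  Priority:   [High     ▼]┃━━━━━━━━━━━━━━
 ┃  Plan:       ( ) Free  (●┃              
 ┃> Theme:      (●) Light  (┃──────────────
 ┃                          ┃              
 ┃                          ┃              
 ┃                          ┃              
 ┃                          ┃              


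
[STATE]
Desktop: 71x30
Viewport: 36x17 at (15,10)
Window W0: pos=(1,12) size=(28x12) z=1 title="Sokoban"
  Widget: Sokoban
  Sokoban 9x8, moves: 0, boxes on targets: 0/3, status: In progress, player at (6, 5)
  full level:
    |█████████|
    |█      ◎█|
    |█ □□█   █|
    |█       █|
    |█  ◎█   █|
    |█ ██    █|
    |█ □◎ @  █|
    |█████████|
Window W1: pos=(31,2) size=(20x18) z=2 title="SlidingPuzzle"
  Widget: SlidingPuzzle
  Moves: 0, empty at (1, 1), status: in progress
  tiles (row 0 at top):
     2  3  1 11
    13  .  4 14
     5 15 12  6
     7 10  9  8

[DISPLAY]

                ┃│  5 │ 15 │ 12 │  ┃
                ┃├────┼────┼────┼──┃
━━━━━━━━━━━━━┓  ┃│  7 │ 10 │  9 │  ┃
             ┃  ┃└────┴────┴────┴──┃
─────────────┨  ┃Moves: 0          ┃
             ┃  ┃                  ┃
             ┃  ┃                  ┃
             ┃  ┃                  ┃
             ┃  ┃                  ┃
             ┃  ┗━━━━━━━━━━━━━━━━━━┛
             ┃                      
             ┃                      
             ┃                      
━━━━━━━━━━━━━┛                      
                                    
                                    
                                    


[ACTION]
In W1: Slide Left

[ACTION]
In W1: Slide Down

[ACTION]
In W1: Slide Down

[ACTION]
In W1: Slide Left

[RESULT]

                ┃│  5 │ 15 │ 12 │  ┃
                ┃├────┼────┼────┼──┃
━━━━━━━━━━━━━┓  ┃│  7 │ 10 │  9 │  ┃
             ┃  ┃└────┴────┴────┴──┃
─────────────┨  ┃Moves: 3          ┃
             ┃  ┃                  ┃
             ┃  ┃                  ┃
             ┃  ┃                  ┃
             ┃  ┃                  ┃
             ┃  ┗━━━━━━━━━━━━━━━━━━┛
             ┃                      
             ┃                      
             ┃                      
━━━━━━━━━━━━━┛                      
                                    
                                    
                                    


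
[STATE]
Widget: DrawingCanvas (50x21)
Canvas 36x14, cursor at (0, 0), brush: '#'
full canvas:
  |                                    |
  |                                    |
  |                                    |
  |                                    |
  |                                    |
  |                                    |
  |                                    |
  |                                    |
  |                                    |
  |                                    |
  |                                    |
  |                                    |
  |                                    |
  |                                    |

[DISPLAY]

+                                                 
                                                  
                                                  
                                                  
                                                  
                                                  
                                                  
                                                  
                                                  
                                                  
                                                  
                                                  
                                                  
                                                  
                                                  
                                                  
                                                  
                                                  
                                                  
                                                  
                                                  


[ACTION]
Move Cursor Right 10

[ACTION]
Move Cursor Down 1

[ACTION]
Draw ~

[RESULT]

                                                  
          ~                                       
                                                  
                                                  
                                                  
                                                  
                                                  
                                                  
                                                  
                                                  
                                                  
                                                  
                                                  
                                                  
                                                  
                                                  
                                                  
                                                  
                                                  
                                                  
                                                  


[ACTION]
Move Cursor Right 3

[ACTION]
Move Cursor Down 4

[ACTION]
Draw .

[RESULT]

                                                  
          ~                                       
                                                  
                                                  
                                                  
             .                                    
                                                  
                                                  
                                                  
                                                  
                                                  
                                                  
                                                  
                                                  
                                                  
                                                  
                                                  
                                                  
                                                  
                                                  
                                                  
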